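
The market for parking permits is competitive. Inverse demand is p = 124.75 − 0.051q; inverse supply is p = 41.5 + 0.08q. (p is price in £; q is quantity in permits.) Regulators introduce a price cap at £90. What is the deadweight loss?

Competitive equilibrium: 124.75 − 0.051q = 41.5 + 0.08q → q* = 635.49618, p* = 92.33969.
At the ceiling p = 90, quantity supplied = (90 − 41.5)/0.08 = 606.25.
Willingness to pay at q' = 606.25: 124.75 − 0.051·606.25 = 93.83125.
Δq = 635.49618 − 606.25 = 29.24618; wedge = 93.83125 − 90 = 3.83125.
The triangle = ½ × 29.24618 × 3.83125 = £56.02.

£56.02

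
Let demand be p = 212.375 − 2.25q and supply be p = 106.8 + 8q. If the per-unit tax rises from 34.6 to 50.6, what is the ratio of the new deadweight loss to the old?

2.139

Competitive equilibrium: 212.375 − 2.25q = 106.8 + 8q → q* = 10.3, p* = 189.2.
For a per-unit tax t: Δq = t/10.25, so DWL = ½·t·(t/10.25) = t²/20.5.
At t = 34.6: DWL = 58.398. At t = 50.6: DWL = 124.896.
Ratio = (50.6/34.6)² = 2.139.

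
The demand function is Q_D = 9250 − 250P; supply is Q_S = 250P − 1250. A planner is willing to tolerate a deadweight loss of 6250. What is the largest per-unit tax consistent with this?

In inverse form: demand P = 37 − 0.004Q, supply P = 5 + 0.004Q.
Competitive equilibrium: 37 − 0.004Q = 5 + 0.004Q → Q* = 4000, P* = 21.
A tax t gives ΔQ = t/0.008 and wedge t, so DWL = t²/0.016.
t²/0.016 = 6250 → t² = 100 → t = 10.

10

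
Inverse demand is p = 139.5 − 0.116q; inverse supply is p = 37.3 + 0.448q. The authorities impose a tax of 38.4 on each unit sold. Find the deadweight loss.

Competitive equilibrium: 139.5 − 0.116q = 37.3 + 0.448q → q* = 181.2057, p* = 118.4801.
With the tax, the buyer price exceeds the seller price by 38.4: (139.5 − 0.116q) − (37.3 + 0.448q) = 38.4 → q' = 113.1206.
Δq = 181.2057 − 113.1206 = 68.0851; the wedge equals the tax, 38.4.
DWL = ½ × 68.0851 × 38.4 = 1307.23.

1307.23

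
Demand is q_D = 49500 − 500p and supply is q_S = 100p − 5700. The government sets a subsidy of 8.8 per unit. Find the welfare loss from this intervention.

3226.67

In inverse form: demand p = 99 − 0.002q, supply p = 57 + 0.01q.
Competitive equilibrium: 99 − 0.002q = 57 + 0.01q → q* = 3500, p* = 92.
The subsidy lowers effective supply by 8.8: p = 48.2 + 0.01q.
New quantity: 99 − 0.002q = 48.2 + 0.01q → q' = 4233.3333.
Overproduction Δq = 4233.3333 − 3500 = 733.3333; wedge = subsidy = 8.8.
The triangle = ½ × 733.3333 × 8.8 = 3226.67.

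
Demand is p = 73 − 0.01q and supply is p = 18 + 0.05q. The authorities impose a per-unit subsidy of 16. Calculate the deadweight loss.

2133.33

Competitive equilibrium: 73 − 0.01q = 18 + 0.05q → q* = 916.6667, p* = 63.8333.
The subsidy lowers effective supply by 16: p = 2 + 0.05q.
New quantity: 73 − 0.01q = 2 + 0.05q → q' = 1183.3333.
Overproduction Δq = 1183.3333 − 916.6667 = 266.6666; wedge = subsidy = 16.
DWL = ½ × 266.6666 × 16 = 2133.33.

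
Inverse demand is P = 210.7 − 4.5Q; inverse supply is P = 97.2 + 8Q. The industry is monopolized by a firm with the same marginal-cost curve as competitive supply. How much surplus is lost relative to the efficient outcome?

36.11

Competitive equilibrium: 210.7 − 4.5Q = 97.2 + 8Q → Q* = 9.08, P* = 169.84.
Marginal revenue: MR = 210.7 − 9Q. Set MR = MC: 210.7 − 9Q = 97.2 + 8Q → Q_m = 6.6765.
Price P_m = 210.7 − 4.5·6.6765 = 180.6558; MC(Q_m) = 97.2 + 8·6.6765 = 150.612.
Competitive Q* = 9.08, so ΔQ = 2.4035; wedge = 180.6558 − 150.612 = 30.0438.
The triangle = ½ × 2.4035 × 30.0438 = 36.11.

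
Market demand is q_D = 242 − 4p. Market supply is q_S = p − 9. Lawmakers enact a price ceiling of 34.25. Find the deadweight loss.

In inverse form: demand p = 60.5 − 0.25q, supply p = 9 + q.
Competitive equilibrium: 60.5 − 0.25q = 9 + q → q* = 41.2, p* = 50.2.
At the ceiling p = 34.25, quantity supplied = (34.25 − 9)/1 = 25.25.
Willingness to pay at q' = 25.25: 60.5 − 0.25·25.25 = 54.1875.
Δq = 41.2 − 25.25 = 15.95; wedge = 54.1875 − 34.25 = 19.9375.
The triangle = ½ × 15.95 × 19.9375 = 159.

159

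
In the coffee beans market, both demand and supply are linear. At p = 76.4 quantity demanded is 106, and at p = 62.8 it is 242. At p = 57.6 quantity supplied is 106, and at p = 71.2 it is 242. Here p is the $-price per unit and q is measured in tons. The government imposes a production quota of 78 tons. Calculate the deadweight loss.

$1488.40

Demand slope = (62.8 − 76.4)/(242 − 106) = −0.1, so p = 87 − 0.1q.
Supply slope = (71.2 − 57.6)/(242 − 106) = 0.1, so p = 47 + 0.1q.
Competitive equilibrium: 87 − 0.1q = 47 + 0.1q → q* = 200, p* = 67.
At q = 78: demand price = 87 − 0.1·78 = 79.2; supply price = 47 + 0.1·78 = 54.8.
Δq = 200 − 78 = 122; wedge = 79.2 − 54.8 = 24.4.
Welfare loss = ½ × 122 × 24.4 = $1488.40.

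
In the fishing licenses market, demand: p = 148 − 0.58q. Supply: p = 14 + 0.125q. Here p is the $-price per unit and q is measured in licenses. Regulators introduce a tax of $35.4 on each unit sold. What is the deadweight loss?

Competitive equilibrium: 148 − 0.58q = 14 + 0.125q → q* = 190.07092, p* = 37.75887.
With the tax, the buyer price exceeds the seller price by 35.4: (148 − 0.58q) − (14 + 0.125q) = 35.4 → q' = 139.85816.
Δq = 190.07092 − 139.85816 = 50.21276; the wedge equals the tax, 35.4.
DWL = ½ × 50.21276 × 35.4 = $888.77.

$888.77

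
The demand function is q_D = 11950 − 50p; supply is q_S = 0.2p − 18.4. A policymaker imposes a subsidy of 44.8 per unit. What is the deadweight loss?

In inverse form: demand p = 239 − 0.02q, supply p = 92 + 5q.
Competitive equilibrium: 239 − 0.02q = 92 + 5q → q* = 29.2829, p* = 238.4143.
The subsidy lowers effective supply by 44.8: p = 47.2 + 5q.
New quantity: 239 − 0.02q = 47.2 + 5q → q' = 38.2072.
Overproduction Δq = 38.2072 − 29.2829 = 8.9243; wedge = subsidy = 44.8.
Deadweight loss = ½ × 8.9243 × 44.8 = 199.90.

199.90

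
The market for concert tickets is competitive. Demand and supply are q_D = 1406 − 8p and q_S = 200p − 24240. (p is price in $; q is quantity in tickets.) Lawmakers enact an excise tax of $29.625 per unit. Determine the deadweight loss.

In inverse form: demand p = 175.75 − 0.125q, supply p = 121.2 + 0.005q.
Competitive equilibrium: 175.75 − 0.125q = 121.2 + 0.005q → q* = 419.6154, p* = 123.2981.
With the tax, the buyer price exceeds the seller price by 29.625: (175.75 − 0.125q) − (121.2 + 0.005q) = 29.625 → q' = 191.7308.
Δq = 419.6154 − 191.7308 = 227.8846; the wedge equals the tax, 29.625.
Welfare loss = ½ × 227.8846 × 29.625 = $3375.54.

$3375.54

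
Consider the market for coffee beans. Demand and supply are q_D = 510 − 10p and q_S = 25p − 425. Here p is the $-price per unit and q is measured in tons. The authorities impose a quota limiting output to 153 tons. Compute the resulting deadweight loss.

In inverse form: demand p = 51 − 0.1q, supply p = 17 + 0.04q.
Competitive equilibrium: 51 − 0.1q = 17 + 0.04q → q* = 242.8571, p* = 26.7143.
At q = 153: demand price = 51 − 0.1·153 = 35.7; supply price = 17 + 0.04·153 = 23.12.
Δq = 242.8571 − 153 = 89.8571; wedge = 35.7 − 23.12 = 12.58.
The triangle = ½ × 89.8571 × 12.58 = $565.20.

$565.20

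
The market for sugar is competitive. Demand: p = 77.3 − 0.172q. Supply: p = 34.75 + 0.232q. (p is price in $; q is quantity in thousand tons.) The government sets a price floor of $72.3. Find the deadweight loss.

Competitive equilibrium: 77.3 − 0.172q = 34.75 + 0.232q → q* = 105.3218, p* = 59.1847.
At the floor p = 72.3, quantity demanded = (77.3 − 72.3)/0.172 = 29.0698.
Sellers' marginal cost at q' = 29.0698: 34.75 + 0.232·29.0698 = 41.4942.
Δq = 105.3218 − 29.0698 = 76.252; wedge = 72.3 − 41.4942 = 30.8058.
Welfare loss = ½ × 76.252 × 30.8058 = $1174.50 thousand.

$1174.50 thousand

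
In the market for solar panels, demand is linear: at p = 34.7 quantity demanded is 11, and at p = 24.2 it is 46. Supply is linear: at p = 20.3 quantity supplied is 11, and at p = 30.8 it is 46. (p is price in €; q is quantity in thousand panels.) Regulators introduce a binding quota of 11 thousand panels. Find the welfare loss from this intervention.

€172.80 thousand

Demand slope = (24.2 − 34.7)/(46 − 11) = −0.3, so p = 38 − 0.3q.
Supply slope = (30.8 − 20.3)/(46 − 11) = 0.3, so p = 17 + 0.3q.
Competitive equilibrium: 38 − 0.3q = 17 + 0.3q → q* = 35, p* = 27.5.
At q = 11: demand price = 38 − 0.3·11 = 34.7; supply price = 17 + 0.3·11 = 20.3.
Δq = 35 − 11 = 24; wedge = 34.7 − 20.3 = 14.4.
DWL = ½ × 24 × 14.4 = €172.80 thousand.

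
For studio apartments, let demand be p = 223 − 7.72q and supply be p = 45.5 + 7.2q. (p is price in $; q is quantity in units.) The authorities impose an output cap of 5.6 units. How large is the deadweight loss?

Competitive equilibrium: 223 − 7.72q = 45.5 + 7.2q → q* = 11.8968, p* = 131.1568.
At q = 5.6: demand price = 223 − 7.72·5.6 = 179.768; supply price = 45.5 + 7.2·5.6 = 85.82.
Δq = 11.8968 − 5.6 = 6.2968; wedge = 179.768 − 85.82 = 93.948.
Welfare loss = ½ × 6.2968 × 93.948 = $295.79.

$295.79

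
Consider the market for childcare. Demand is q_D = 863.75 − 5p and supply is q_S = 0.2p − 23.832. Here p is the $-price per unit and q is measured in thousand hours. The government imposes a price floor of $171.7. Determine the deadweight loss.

In inverse form: demand p = 172.75 − 0.2q, supply p = 119.16 + 5q.
Competitive equilibrium: 172.75 − 0.2q = 119.16 + 5q → q* = 10.3058, p* = 170.6888.
At the floor p = 171.7, quantity demanded = (172.75 − 171.7)/0.2 = 5.25.
Sellers' marginal cost at q' = 5.25: 119.16 + 5·5.25 = 145.41.
Δq = 10.3058 − 5.25 = 5.0558; wedge = 171.7 − 145.41 = 26.29.
The triangle = ½ × 5.0558 × 26.29 = $66.46 thousand.

$66.46 thousand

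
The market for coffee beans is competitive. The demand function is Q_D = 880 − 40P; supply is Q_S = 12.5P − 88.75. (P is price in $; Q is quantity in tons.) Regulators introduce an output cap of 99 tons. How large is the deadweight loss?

In inverse form: demand P = 22 − 0.025Q, supply P = 7.1 + 0.08Q.
Competitive equilibrium: 22 − 0.025Q = 7.1 + 0.08Q → Q* = 141.9048, P* = 18.4524.
At Q = 99: demand price = 22 − 0.025·99 = 19.525; supply price = 7.1 + 0.08·99 = 15.02.
ΔQ = 141.9048 − 99 = 42.9048; wedge = 19.525 − 15.02 = 4.505.
Welfare loss = ½ × 42.9048 × 4.505 = $96.64.

$96.64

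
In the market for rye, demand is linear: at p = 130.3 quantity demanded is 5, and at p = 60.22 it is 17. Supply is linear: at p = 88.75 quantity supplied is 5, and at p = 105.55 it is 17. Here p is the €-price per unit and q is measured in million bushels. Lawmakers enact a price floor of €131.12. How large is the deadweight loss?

Demand slope = (60.22 − 130.3)/(17 − 5) = −5.84, so p = 159.5 − 5.84q.
Supply slope = (105.55 − 88.75)/(17 − 5) = 1.4, so p = 81.75 + 1.4q.
Competitive equilibrium: 159.5 − 5.84q = 81.75 + 1.4q → q* = 10.739, p* = 96.7845.
At the floor p = 131.12, quantity demanded = (159.5 − 131.12)/5.84 = 4.8596.
Sellers' marginal cost at q' = 4.8596: 81.75 + 1.4·4.8596 = 88.5534.
Δq = 10.739 − 4.8596 = 5.8794; wedge = 131.12 − 88.5534 = 42.5666.
DWL = ½ × 5.8794 × 42.5666 = €125.13 million.

€125.13 million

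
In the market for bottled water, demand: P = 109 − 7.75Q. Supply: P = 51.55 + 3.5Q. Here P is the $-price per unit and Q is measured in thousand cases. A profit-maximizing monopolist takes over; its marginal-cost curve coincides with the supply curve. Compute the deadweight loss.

Competitive equilibrium: 109 − 7.75Q = 51.55 + 3.5Q → Q* = 5.1067, P* = 69.4233.
Marginal revenue: MR = 109 − 15.5Q. Set MR = MC: 109 − 15.5Q = 51.55 + 3.5Q → Q_m = 3.0237.
Price P_m = 109 − 7.75·3.0237 = 85.5663; MC(Q_m) = 51.55 + 3.5·3.0237 = 62.133.
Competitive Q* = 5.1067, so ΔQ = 2.083; wedge = 85.5663 − 62.133 = 23.4333.
Welfare loss = ½ × 2.083 × 23.4333 = $24.41 thousand.

$24.41 thousand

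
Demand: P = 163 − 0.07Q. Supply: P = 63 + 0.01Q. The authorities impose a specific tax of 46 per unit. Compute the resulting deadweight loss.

Competitive equilibrium: 163 − 0.07Q = 63 + 0.01Q → Q* = 1250, P* = 75.5.
With the tax, the buyer price exceeds the seller price by 46: (163 − 0.07Q) − (63 + 0.01Q) = 46 → Q' = 675.
ΔQ = 1250 − 675 = 575; the wedge equals the tax, 46.
DWL = ½ × 575 × 46 = 13225.

13225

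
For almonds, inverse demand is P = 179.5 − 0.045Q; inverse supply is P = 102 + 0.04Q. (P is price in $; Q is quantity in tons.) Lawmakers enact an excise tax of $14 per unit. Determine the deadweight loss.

Competitive equilibrium: 179.5 − 0.045Q = 102 + 0.04Q → Q* = 911.7647, P* = 138.4706.
With the tax, the buyer price exceeds the seller price by 14: (179.5 − 0.045Q) − (102 + 0.04Q) = 14 → Q' = 747.0588.
ΔQ = 911.7647 − 747.0588 = 164.7059; the wedge equals the tax, 14.
DWL = ½ × 164.7059 × 14 = $1152.94.

$1152.94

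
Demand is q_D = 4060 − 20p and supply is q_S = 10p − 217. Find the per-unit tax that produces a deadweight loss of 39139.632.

In inverse form: demand p = 203 − 0.05q, supply p = 21.7 + 0.1q.
Competitive equilibrium: 203 − 0.05q = 21.7 + 0.1q → q* = 1208.6667, p* = 142.5667.
A tax t gives Δq = t/0.15 and wedge t, so DWL = t²/0.3.
t²/0.3 = 39139.632 → t² = 11741.8896 → t = 108.36.

108.36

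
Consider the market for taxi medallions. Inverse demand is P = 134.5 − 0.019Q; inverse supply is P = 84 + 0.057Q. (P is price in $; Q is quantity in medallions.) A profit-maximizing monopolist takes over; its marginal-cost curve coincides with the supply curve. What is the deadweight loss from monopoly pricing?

$671.12

Competitive equilibrium: 134.5 − 0.019Q = 84 + 0.057Q → Q* = 664.4737, P* = 121.875.
Marginal revenue: MR = 134.5 − 0.038Q. Set MR = MC: 134.5 − 0.038Q = 84 + 0.057Q → Q_m = 531.5789.
Price P_m = 134.5 − 0.019·531.5789 = 124.4; MC(Q_m) = 84 + 0.057·531.5789 = 114.3.
Competitive Q* = 664.4737, so ΔQ = 132.8948; wedge = 124.4 − 114.3 = 10.1.
DWL = ½ × 132.8948 × 10.1 = $671.12.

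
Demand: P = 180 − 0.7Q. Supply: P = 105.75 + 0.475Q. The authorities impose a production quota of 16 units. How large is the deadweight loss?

Competitive equilibrium: 180 − 0.7Q = 105.75 + 0.475Q → Q* = 63.1915, P* = 135.766.
At Q = 16: demand price = 180 − 0.7·16 = 168.8; supply price = 105.75 + 0.475·16 = 113.35.
ΔQ = 63.1915 − 16 = 47.1915; wedge = 168.8 − 113.35 = 55.45.
DWL = ½ × 47.1915 × 55.45 = 1308.38.

1308.38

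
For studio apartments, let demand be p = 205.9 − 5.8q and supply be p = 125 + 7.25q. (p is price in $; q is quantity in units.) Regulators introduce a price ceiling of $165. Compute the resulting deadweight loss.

$3.03

Competitive equilibrium: 205.9 − 5.8q = 125 + 7.25q → q* = 6.1992, p* = 169.9444.
At the ceiling p = 165, quantity supplied = (165 − 125)/7.25 = 5.5172.
Willingness to pay at q' = 5.5172: 205.9 − 5.8·5.5172 = 173.9002.
Δq = 6.1992 − 5.5172 = 0.682; wedge = 173.9002 − 165 = 8.9002.
DWL = ½ × 0.682 × 8.9002 = $3.03.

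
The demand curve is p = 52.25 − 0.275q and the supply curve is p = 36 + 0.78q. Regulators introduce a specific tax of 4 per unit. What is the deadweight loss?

7.58

Competitive equilibrium: 52.25 − 0.275q = 36 + 0.78q → q* = 15.4028, p* = 48.0142.
With the tax, the buyer price exceeds the seller price by 4: (52.25 − 0.275q) − (36 + 0.78q) = 4 → q' = 11.6114.
Δq = 15.4028 − 11.6114 = 3.7914; the wedge equals the tax, 4.
DWL = ½ × 3.7914 × 4 = 7.58.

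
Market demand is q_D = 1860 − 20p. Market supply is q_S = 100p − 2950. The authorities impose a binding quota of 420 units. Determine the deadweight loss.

12224.08

In inverse form: demand p = 93 − 0.05q, supply p = 29.5 + 0.01q.
Competitive equilibrium: 93 − 0.05q = 29.5 + 0.01q → q* = 1058.3333, p* = 40.0833.
At q = 420: demand price = 93 − 0.05·420 = 72; supply price = 29.5 + 0.01·420 = 33.7.
Δq = 1058.3333 − 420 = 638.3333; wedge = 72 − 33.7 = 38.3.
The triangle = ½ × 638.3333 × 38.3 = 12224.08.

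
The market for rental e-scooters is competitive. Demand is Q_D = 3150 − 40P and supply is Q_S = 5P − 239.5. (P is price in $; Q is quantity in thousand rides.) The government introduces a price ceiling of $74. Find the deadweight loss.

$4.92 thousand

In inverse form: demand P = 78.75 − 0.025Q, supply P = 47.9 + 0.2Q.
Competitive equilibrium: 78.75 − 0.025Q = 47.9 + 0.2Q → Q* = 137.1111, P* = 75.3222.
At the ceiling P = 74, quantity supplied = (74 − 47.9)/0.2 = 130.5.
Willingness to pay at Q' = 130.5: 78.75 − 0.025·130.5 = 75.4875.
ΔQ = 137.1111 − 130.5 = 6.6111; wedge = 75.4875 − 74 = 1.4875.
Deadweight loss = ½ × 6.6111 × 1.4875 = $4.92 thousand.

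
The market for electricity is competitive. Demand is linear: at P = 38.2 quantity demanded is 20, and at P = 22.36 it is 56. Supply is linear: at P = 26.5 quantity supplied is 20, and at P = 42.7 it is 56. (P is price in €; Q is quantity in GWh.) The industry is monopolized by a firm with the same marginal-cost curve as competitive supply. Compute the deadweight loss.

Demand slope = (22.36 − 38.2)/(56 − 20) = −0.44, so P = 47 − 0.44Q.
Supply slope = (42.7 − 26.5)/(56 − 20) = 0.45, so P = 17.5 + 0.45Q.
Competitive equilibrium: 47 − 0.44Q = 17.5 + 0.45Q → Q* = 33.1461, P* = 32.4157.
Marginal revenue: MR = 47 − 0.88Q. Set MR = MC: 47 − 0.88Q = 17.5 + 0.45Q → Q_m = 22.1805.
Price P_m = 47 − 0.44·22.1805 = 37.2406; MC(Q_m) = 17.5 + 0.45·22.1805 = 27.4812.
Competitive Q* = 33.1461, so ΔQ = 10.9656; wedge = 37.2406 − 27.4812 = 9.7594.
Welfare loss = ½ × 10.9656 × 9.7594 = €53.51.

€53.51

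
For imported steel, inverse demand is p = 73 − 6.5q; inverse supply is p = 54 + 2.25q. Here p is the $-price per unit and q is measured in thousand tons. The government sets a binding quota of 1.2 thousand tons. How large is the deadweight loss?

$4.13 thousand

Competitive equilibrium: 73 − 6.5q = 54 + 2.25q → q* = 2.1714, p* = 58.8857.
At q = 1.2: demand price = 73 − 6.5·1.2 = 65.2; supply price = 54 + 2.25·1.2 = 56.7.
Δq = 2.1714 − 1.2 = 0.9714; wedge = 65.2 − 56.7 = 8.5.
The triangle = ½ × 0.9714 × 8.5 = $4.13 thousand.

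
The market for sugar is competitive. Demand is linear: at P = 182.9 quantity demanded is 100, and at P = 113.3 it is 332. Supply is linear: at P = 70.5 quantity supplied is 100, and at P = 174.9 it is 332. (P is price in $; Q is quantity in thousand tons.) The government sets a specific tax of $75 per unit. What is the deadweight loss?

Demand slope = (113.3 − 182.9)/(332 − 100) = −0.3, so P = 212.9 − 0.3Q.
Supply slope = (174.9 − 70.5)/(332 − 100) = 0.45, so P = 25.5 + 0.45Q.
Competitive equilibrium: 212.9 − 0.3Q = 25.5 + 0.45Q → Q* = 249.8667, P* = 137.94.
With the tax, the buyer price exceeds the seller price by 75: (212.9 − 0.3Q) − (25.5 + 0.45Q) = 75 → Q' = 149.8667.
ΔQ = 249.8667 − 149.8667 = 100; the wedge equals the tax, 75.
Welfare loss = ½ × 100 × 75 = $3750 thousand.

$3750 thousand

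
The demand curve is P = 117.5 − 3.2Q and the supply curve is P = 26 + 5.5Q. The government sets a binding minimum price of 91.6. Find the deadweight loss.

Competitive equilibrium: 117.5 − 3.2Q = 26 + 5.5Q → Q* = 10.5172, P* = 83.8448.
At the floor P = 91.6, quantity demanded = (117.5 − 91.6)/3.2 = 8.0938.
Sellers' marginal cost at Q' = 8.0938: 26 + 5.5·8.0938 = 70.5159.
ΔQ = 10.5172 − 8.0938 = 2.4234; wedge = 91.6 − 70.5159 = 21.0841.
Deadweight loss = ½ × 2.4234 × 21.0841 = 25.55.

25.55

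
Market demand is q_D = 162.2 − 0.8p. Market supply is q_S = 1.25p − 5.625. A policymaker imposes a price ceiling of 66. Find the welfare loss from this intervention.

In inverse form: demand p = 202.75 − 1.25q, supply p = 4.5 + 0.8q.
Competitive equilibrium: 202.75 − 1.25q = 4.5 + 0.8q → q* = 96.7073, p* = 81.8659.
At the ceiling p = 66, quantity supplied = (66 − 4.5)/0.8 = 76.875.
Willingness to pay at q' = 76.875: 202.75 − 1.25·76.875 = 106.6563.
Δq = 96.7073 − 76.875 = 19.8323; wedge = 106.6563 − 66 = 40.6563.
Deadweight loss = ½ × 19.8323 × 40.6563 = 403.15.

403.15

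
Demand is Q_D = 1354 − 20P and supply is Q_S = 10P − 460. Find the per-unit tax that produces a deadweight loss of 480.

In inverse form: demand P = 67.7 − 0.05Q, supply P = 46 + 0.1Q.
Competitive equilibrium: 67.7 − 0.05Q = 46 + 0.1Q → Q* = 144.6667, P* = 60.4667.
A tax t gives ΔQ = t/0.15 and wedge t, so DWL = t²/0.3.
t²/0.3 = 480 → t² = 144 → t = 12.

12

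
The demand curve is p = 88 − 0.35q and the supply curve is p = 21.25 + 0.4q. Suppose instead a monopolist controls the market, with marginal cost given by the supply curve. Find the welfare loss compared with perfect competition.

300.72

Competitive equilibrium: 88 − 0.35q = 21.25 + 0.4q → q* = 89, p* = 56.85.
Marginal revenue: MR = 88 − 0.7q. Set MR = MC: 88 − 0.7q = 21.25 + 0.4q → q_m = 60.6818.
Price p_m = 88 − 0.35·60.6818 = 66.7614; MC(q_m) = 21.25 + 0.4·60.6818 = 45.5227.
Competitive q* = 89, so Δq = 28.3182; wedge = 66.7614 − 45.5227 = 21.2387.
Welfare loss = ½ × 28.3182 × 21.2387 = 300.72.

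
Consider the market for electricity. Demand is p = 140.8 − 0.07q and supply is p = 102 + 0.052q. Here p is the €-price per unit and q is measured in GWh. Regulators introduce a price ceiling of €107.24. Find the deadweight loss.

€2879.41

Competitive equilibrium: 140.8 − 0.07q = 102 + 0.052q → q* = 318.03279, p* = 118.5377.
At the ceiling p = 107.24, quantity supplied = (107.24 − 102)/0.052 = 100.76923.
Willingness to pay at q' = 100.76923: 140.8 − 0.07·100.76923 = 133.74615.
Δq = 318.03279 − 100.76923 = 217.26356; wedge = 133.74615 − 107.24 = 26.50615.
Welfare loss = ½ × 217.26356 × 26.50615 = €2879.41.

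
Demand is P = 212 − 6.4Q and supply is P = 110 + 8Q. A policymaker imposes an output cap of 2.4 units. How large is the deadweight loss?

157.922

Competitive equilibrium: 212 − 6.4Q = 110 + 8Q → Q* = 7.08333, P* = 166.66667.
At Q = 2.4: demand price = 212 − 6.4·2.4 = 196.64; supply price = 110 + 8·2.4 = 129.2.
ΔQ = 7.08333 − 2.4 = 4.68333; wedge = 196.64 − 129.2 = 67.44.
DWL = ½ × 4.68333 × 67.44 = 157.922.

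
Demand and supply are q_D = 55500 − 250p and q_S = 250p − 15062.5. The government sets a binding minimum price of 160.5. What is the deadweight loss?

93847.66

In inverse form: demand p = 222 − 0.004q, supply p = 60.25 + 0.004q.
Competitive equilibrium: 222 − 0.004q = 60.25 + 0.004q → q* = 20218.75, p* = 141.125.
At the floor p = 160.5, quantity demanded = (222 − 160.5)/0.004 = 15375.
Sellers' marginal cost at q' = 15375: 60.25 + 0.004·15375 = 121.75.
Δq = 20218.75 − 15375 = 4843.75; wedge = 160.5 − 121.75 = 38.75.
The triangle = ½ × 4843.75 × 38.75 = 93847.66.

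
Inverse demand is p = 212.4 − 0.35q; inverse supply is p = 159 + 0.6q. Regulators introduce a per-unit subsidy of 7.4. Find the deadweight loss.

28.82

Competitive equilibrium: 212.4 − 0.35q = 159 + 0.6q → q* = 56.2105, p* = 192.7263.
The subsidy lowers effective supply by 7.4: p = 151.6 + 0.6q.
New quantity: 212.4 − 0.35q = 151.6 + 0.6q → q' = 64.
Overproduction Δq = 64 − 56.2105 = 7.7895; wedge = subsidy = 7.4.
Welfare loss = ½ × 7.7895 × 7.4 = 28.82.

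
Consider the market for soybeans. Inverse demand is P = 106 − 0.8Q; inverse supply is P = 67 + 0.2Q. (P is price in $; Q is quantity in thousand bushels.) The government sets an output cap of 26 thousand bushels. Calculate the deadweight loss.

Competitive equilibrium: 106 − 0.8Q = 67 + 0.2Q → Q* = 39, P* = 74.8.
At Q = 26: demand price = 106 − 0.8·26 = 85.2; supply price = 67 + 0.2·26 = 72.2.
ΔQ = 39 − 26 = 13; wedge = 85.2 − 72.2 = 13.
Deadweight loss = ½ × 13 × 13 = $84.50 thousand.

$84.50 thousand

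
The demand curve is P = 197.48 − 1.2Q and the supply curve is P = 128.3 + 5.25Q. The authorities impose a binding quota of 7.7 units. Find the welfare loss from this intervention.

29.52

Competitive equilibrium: 197.48 − 1.2Q = 128.3 + 5.25Q → Q* = 10.7256, P* = 184.6093.
At Q = 7.7: demand price = 197.48 − 1.2·7.7 = 188.24; supply price = 128.3 + 5.25·7.7 = 168.725.
ΔQ = 10.7256 − 7.7 = 3.0256; wedge = 188.24 − 168.725 = 19.515.
DWL = ½ × 3.0256 × 19.515 = 29.52.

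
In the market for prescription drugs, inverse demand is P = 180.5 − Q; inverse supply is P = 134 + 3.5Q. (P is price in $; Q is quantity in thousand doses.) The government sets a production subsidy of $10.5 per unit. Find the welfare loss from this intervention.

$12.25 thousand

Competitive equilibrium: 180.5 − Q = 134 + 3.5Q → Q* = 10.3333, P* = 170.1667.
The subsidy lowers effective supply by 10.5: P = 123.5 + 3.5Q.
New quantity: 180.5 − Q = 123.5 + 3.5Q → Q' = 12.6667.
Overproduction ΔQ = 12.6667 − 10.3333 = 2.3334; wedge = subsidy = 10.5.
DWL = ½ × 2.3334 × 10.5 = $12.25 thousand.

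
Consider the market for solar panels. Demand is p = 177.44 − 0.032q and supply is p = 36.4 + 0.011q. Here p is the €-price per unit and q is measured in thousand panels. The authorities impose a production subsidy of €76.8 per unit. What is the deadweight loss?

€68584.19 thousand

Competitive equilibrium: 177.44 − 0.032q = 36.4 + 0.011q → q* = 3280, p* = 72.48.
The subsidy lowers effective supply by 76.8: p = 0.011q − 40.4.
New quantity: 177.44 − 0.032q = 0.011q − 40.4 → q' = 5066.0465.
Overproduction Δq = 5066.0465 − 3280 = 1786.0465; wedge = subsidy = 76.8.
DWL = ½ × 1786.0465 × 76.8 = €68584.19 thousand.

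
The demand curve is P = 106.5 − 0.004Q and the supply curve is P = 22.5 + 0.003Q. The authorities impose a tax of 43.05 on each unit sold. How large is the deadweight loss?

Competitive equilibrium: 106.5 − 0.004Q = 22.5 + 0.003Q → Q* = 12000, P* = 58.5.
With the tax, the buyer price exceeds the seller price by 43.05: (106.5 − 0.004Q) − (22.5 + 0.003Q) = 43.05 → Q' = 5850.
ΔQ = 12000 − 5850 = 6150; the wedge equals the tax, 43.05.
Welfare loss = ½ × 6150 × 43.05 = 132378.75.

132378.75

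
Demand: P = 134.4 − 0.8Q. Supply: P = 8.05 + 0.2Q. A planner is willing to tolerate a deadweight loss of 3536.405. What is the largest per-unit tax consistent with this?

84.1

Competitive equilibrium: 134.4 − 0.8Q = 8.05 + 0.2Q → Q* = 126.35, P* = 33.32.
A tax t gives ΔQ = t/1 and wedge t, so DWL = t²/2.
t²/2 = 3536.405 → t² = 7072.81 → t = 84.1.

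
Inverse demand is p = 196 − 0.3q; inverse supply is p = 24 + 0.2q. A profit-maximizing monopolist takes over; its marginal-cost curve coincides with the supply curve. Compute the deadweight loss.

4160.25

Competitive equilibrium: 196 − 0.3q = 24 + 0.2q → q* = 344, p* = 92.8.
Marginal revenue: MR = 196 − 0.6q. Set MR = MC: 196 − 0.6q = 24 + 0.2q → q_m = 215.
Price p_m = 196 − 0.3·215 = 131.5; MC(q_m) = 24 + 0.2·215 = 67.
Competitive q* = 344, so Δq = 129; wedge = 131.5 − 67 = 64.5.
Deadweight loss = ½ × 129 × 64.5 = 4160.25.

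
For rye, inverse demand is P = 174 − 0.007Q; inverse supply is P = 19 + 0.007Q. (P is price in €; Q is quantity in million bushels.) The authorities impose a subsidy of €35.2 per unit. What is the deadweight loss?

€44251.43 million

Competitive equilibrium: 174 − 0.007Q = 19 + 0.007Q → Q* = 11071.4286, P* = 96.5.
The subsidy lowers effective supply by 35.2: P = 0.007Q − 16.2.
New quantity: 174 − 0.007Q = 0.007Q − 16.2 → Q' = 13585.7143.
Overproduction ΔQ = 13585.7143 − 11071.4286 = 2514.2857; wedge = subsidy = 35.2.
Deadweight loss = ½ × 2514.2857 × 35.2 = €44251.43 million.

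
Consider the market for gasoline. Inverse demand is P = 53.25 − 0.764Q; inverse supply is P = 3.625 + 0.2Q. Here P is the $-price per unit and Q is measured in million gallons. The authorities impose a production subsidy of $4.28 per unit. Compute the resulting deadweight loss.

Competitive equilibrium: 53.25 − 0.764Q = 3.625 + 0.2Q → Q* = 51.4782, P* = 13.9206.
The subsidy lowers effective supply by 4.28: P = 0.2Q − 0.655.
New quantity: 53.25 − 0.764Q = 0.2Q − 0.655 → Q' = 55.918.
Overproduction ΔQ = 55.918 − 51.4782 = 4.4398; wedge = subsidy = 4.28.
DWL = ½ × 4.4398 × 4.28 = $9.50 million.

$9.50 million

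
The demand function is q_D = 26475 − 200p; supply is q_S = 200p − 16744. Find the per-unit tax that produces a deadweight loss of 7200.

12

In inverse form: demand p = 132.375 − 0.005q, supply p = 83.72 + 0.005q.
Competitive equilibrium: 132.375 − 0.005q = 83.72 + 0.005q → q* = 4865.5, p* = 108.0475.
A tax t gives Δq = t/0.01 and wedge t, so DWL = t²/0.02.
t²/0.02 = 7200 → t² = 144 → t = 12.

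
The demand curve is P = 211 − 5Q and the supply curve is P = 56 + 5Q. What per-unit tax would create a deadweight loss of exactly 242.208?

Competitive equilibrium: 211 − 5Q = 56 + 5Q → Q* = 15.5, P* = 133.5.
A tax t gives ΔQ = t/10 and wedge t, so DWL = t²/20.
t²/20 = 242.208 → t² = 4844.16 → t = 69.6.

69.6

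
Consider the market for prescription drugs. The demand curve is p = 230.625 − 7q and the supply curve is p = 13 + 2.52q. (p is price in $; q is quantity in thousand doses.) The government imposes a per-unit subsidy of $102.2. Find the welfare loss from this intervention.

$548.57 thousand

Competitive equilibrium: 230.625 − 7q = 13 + 2.52q → q* = 22.8598, p* = 70.6066.
The subsidy lowers effective supply by 102.2: p = 2.52q − 89.2.
New quantity: 230.625 − 7q = 2.52q − 89.2 → q' = 33.5951.
Overproduction Δq = 33.5951 − 22.8598 = 10.7353; wedge = subsidy = 102.2.
Welfare loss = ½ × 10.7353 × 102.2 = $548.57 thousand.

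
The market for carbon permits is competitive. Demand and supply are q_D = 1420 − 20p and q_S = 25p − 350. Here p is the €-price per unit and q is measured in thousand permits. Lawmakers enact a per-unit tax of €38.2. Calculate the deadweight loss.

€8106.89 thousand

In inverse form: demand p = 71 − 0.05q, supply p = 14 + 0.04q.
Competitive equilibrium: 71 − 0.05q = 14 + 0.04q → q* = 633.3333, p* = 39.3333.
With the tax, the buyer price exceeds the seller price by 38.2: (71 − 0.05q) − (14 + 0.04q) = 38.2 → q' = 208.8889.
Δq = 633.3333 − 208.8889 = 424.4444; the wedge equals the tax, 38.2.
The triangle = ½ × 424.4444 × 38.2 = €8106.89 thousand.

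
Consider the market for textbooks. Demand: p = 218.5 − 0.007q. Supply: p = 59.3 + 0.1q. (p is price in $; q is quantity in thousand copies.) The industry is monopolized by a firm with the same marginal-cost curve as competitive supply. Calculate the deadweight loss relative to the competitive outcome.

Competitive equilibrium: 218.5 − 0.007q = 59.3 + 0.1q → q* = 1487.8505, p* = 208.085.
Marginal revenue: MR = 218.5 − 0.014q. Set MR = MC: 218.5 − 0.014q = 59.3 + 0.1q → q_m = 1396.4912.
Price p_m = 218.5 − 0.007·1396.4912 = 208.7246; MC(q_m) = 59.3 + 0.1·1396.4912 = 198.9491.
Competitive q* = 1487.8505, so Δq = 91.3593; wedge = 208.7246 − 198.9491 = 9.7755.
DWL = ½ × 91.3593 × 9.7755 = $446.54 thousand.

$446.54 thousand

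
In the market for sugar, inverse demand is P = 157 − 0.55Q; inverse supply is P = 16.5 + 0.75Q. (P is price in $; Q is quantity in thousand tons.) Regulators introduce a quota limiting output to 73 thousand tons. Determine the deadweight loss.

$799.75 thousand

Competitive equilibrium: 157 − 0.55Q = 16.5 + 0.75Q → Q* = 108.0769, P* = 97.5577.
At Q = 73: demand price = 157 − 0.55·73 = 116.85; supply price = 16.5 + 0.75·73 = 71.25.
ΔQ = 108.0769 − 73 = 35.0769; wedge = 116.85 − 71.25 = 45.6.
Deadweight loss = ½ × 35.0769 × 45.6 = $799.75 thousand.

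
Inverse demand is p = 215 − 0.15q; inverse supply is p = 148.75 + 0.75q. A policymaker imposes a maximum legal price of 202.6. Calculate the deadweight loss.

1.48

Competitive equilibrium: 215 − 0.15q = 148.75 + 0.75q → q* = 73.6111, p* = 203.9583.
At the ceiling p = 202.6, quantity supplied = (202.6 − 148.75)/0.75 = 71.8.
Willingness to pay at q' = 71.8: 215 − 0.15·71.8 = 204.23.
Δq = 73.6111 − 71.8 = 1.8111; wedge = 204.23 − 202.6 = 1.63.
Deadweight loss = ½ × 1.8111 × 1.63 = 1.48.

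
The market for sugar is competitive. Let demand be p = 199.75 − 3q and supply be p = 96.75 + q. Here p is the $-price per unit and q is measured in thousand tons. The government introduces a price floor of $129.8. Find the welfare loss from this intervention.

$11.84 thousand

Competitive equilibrium: 199.75 − 3q = 96.75 + q → q* = 25.75, p* = 122.5.
At the floor p = 129.8, quantity demanded = (199.75 − 129.8)/3 = 23.3167.
Sellers' marginal cost at q' = 23.3167: 96.75 + 1·23.3167 = 120.0667.
Δq = 25.75 − 23.3167 = 2.4333; wedge = 129.8 − 120.0667 = 9.7333.
The triangle = ½ × 2.4333 × 9.7333 = $11.84 thousand.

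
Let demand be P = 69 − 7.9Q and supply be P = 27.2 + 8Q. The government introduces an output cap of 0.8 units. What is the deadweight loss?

26.59

Competitive equilibrium: 69 − 7.9Q = 27.2 + 8Q → Q* = 2.6289, P* = 48.2314.
At Q = 0.8: demand price = 69 − 7.9·0.8 = 62.68; supply price = 27.2 + 8·0.8 = 33.6.
ΔQ = 2.6289 − 0.8 = 1.8289; wedge = 62.68 − 33.6 = 29.08.
DWL = ½ × 1.8289 × 29.08 = 26.59.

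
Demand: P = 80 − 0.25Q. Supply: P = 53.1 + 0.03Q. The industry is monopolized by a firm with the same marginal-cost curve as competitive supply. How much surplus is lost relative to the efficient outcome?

Competitive equilibrium: 80 − 0.25Q = 53.1 + 0.03Q → Q* = 96.07143, P* = 55.98214.
Marginal revenue: MR = 80 − 0.5Q. Set MR = MC: 80 − 0.5Q = 53.1 + 0.03Q → Q_m = 50.75472.
Price P_m = 80 − 0.25·50.75472 = 67.31132; MC(Q_m) = 53.1 + 0.03·50.75472 = 54.62264.
Competitive Q* = 96.07143, so ΔQ = 45.31671; wedge = 67.31132 − 54.62264 = 12.68868.
DWL = ½ × 45.31671 × 12.68868 = 287.50.

287.50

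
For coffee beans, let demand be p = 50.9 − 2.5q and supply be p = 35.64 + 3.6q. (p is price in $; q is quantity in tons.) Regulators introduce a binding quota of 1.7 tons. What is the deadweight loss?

$1.96

Competitive equilibrium: 50.9 − 2.5q = 35.64 + 3.6q → q* = 2.5016, p* = 44.6459.
At q = 1.7: demand price = 50.9 − 2.5·1.7 = 46.65; supply price = 35.64 + 3.6·1.7 = 41.76.
Δq = 2.5016 − 1.7 = 0.8016; wedge = 46.65 − 41.76 = 4.89.
Deadweight loss = ½ × 0.8016 × 4.89 = $1.96.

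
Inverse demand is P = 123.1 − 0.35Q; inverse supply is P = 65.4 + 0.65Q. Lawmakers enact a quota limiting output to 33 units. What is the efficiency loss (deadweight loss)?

Competitive equilibrium: 123.1 − 0.35Q = 65.4 + 0.65Q → Q* = 57.7, P* = 102.905.
At Q = 33: demand price = 123.1 − 0.35·33 = 111.55; supply price = 65.4 + 0.65·33 = 86.85.
ΔQ = 57.7 − 33 = 24.7; wedge = 111.55 − 86.85 = 24.7.
Welfare loss = ½ × 24.7 × 24.7 = 305.045.

305.045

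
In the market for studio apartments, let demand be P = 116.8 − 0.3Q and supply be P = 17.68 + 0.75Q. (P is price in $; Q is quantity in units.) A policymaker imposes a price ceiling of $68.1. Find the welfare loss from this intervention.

$387.65

Competitive equilibrium: 116.8 − 0.3Q = 17.68 + 0.75Q → Q* = 94.4, P* = 88.48.
At the ceiling P = 68.1, quantity supplied = (68.1 − 17.68)/0.75 = 67.2267.
Willingness to pay at Q' = 67.2267: 116.8 − 0.3·67.2267 = 96.632.
ΔQ = 94.4 − 67.2267 = 27.1733; wedge = 96.632 − 68.1 = 28.532.
DWL = ½ × 27.1733 × 28.532 = $387.65.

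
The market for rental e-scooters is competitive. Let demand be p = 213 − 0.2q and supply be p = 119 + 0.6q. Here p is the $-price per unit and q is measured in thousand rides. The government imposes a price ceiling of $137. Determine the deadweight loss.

$3062.50 thousand

Competitive equilibrium: 213 − 0.2q = 119 + 0.6q → q* = 117.5, p* = 189.5.
At the ceiling p = 137, quantity supplied = (137 − 119)/0.6 = 30.
Willingness to pay at q' = 30: 213 − 0.2·30 = 207.
Δq = 117.5 − 30 = 87.5; wedge = 207 − 137 = 70.
DWL = ½ × 87.5 × 70 = $3062.50 thousand.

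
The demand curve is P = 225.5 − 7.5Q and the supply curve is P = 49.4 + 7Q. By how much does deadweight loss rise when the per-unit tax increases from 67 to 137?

Competitive equilibrium: 225.5 − 7.5Q = 49.4 + 7Q → Q* = 12.1448, P* = 134.4138.
For a per-unit tax t: ΔQ = t/14.5, so DWL = ½·t·(t/14.5) = t²/29.
At t = 67: DWL = 154.793. At t = 137: DWL = 647.207.
Increase = 647.207 − 154.793 = 492.41.

492.41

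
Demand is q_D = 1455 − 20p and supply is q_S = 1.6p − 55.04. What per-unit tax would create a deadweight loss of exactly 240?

18

In inverse form: demand p = 72.75 − 0.05q, supply p = 34.4 + 0.625q.
Competitive equilibrium: 72.75 − 0.05q = 34.4 + 0.625q → q* = 56.8148, p* = 69.9093.
A tax t gives Δq = t/0.675 and wedge t, so DWL = t²/1.35.
t²/1.35 = 240 → t² = 324 → t = 18.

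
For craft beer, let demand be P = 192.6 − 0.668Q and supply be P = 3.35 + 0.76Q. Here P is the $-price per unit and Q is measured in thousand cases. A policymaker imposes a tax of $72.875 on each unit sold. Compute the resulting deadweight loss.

$1859.51 thousand

Competitive equilibrium: 192.6 − 0.668Q = 3.35 + 0.76Q → Q* = 132.528, P* = 104.0713.
With the tax, the buyer price exceeds the seller price by 72.875: (192.6 − 0.668Q) − (3.35 + 0.76Q) = 72.875 → Q' = 81.4951.
ΔQ = 132.528 − 81.4951 = 51.0329; the wedge equals the tax, 72.875.
Welfare loss = ½ × 51.0329 × 72.875 = $1859.51 thousand.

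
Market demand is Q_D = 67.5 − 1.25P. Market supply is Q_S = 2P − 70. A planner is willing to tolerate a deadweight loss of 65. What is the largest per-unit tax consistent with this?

13

In inverse form: demand P = 54 − 0.8Q, supply P = 35 + 0.5Q.
Competitive equilibrium: 54 − 0.8Q = 35 + 0.5Q → Q* = 14.6154, P* = 42.3077.
A tax t gives ΔQ = t/1.3 and wedge t, so DWL = t²/2.6.
t²/2.6 = 65 → t² = 169 → t = 13.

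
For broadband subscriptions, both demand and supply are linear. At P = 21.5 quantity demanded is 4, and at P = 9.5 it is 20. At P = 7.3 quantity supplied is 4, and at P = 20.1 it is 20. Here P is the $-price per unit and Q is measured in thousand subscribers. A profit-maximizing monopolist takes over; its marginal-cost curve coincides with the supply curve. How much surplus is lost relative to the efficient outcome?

$14.27 thousand

Demand slope = (9.5 − 21.5)/(20 − 4) = −0.75, so P = 24.5 − 0.75Q.
Supply slope = (20.1 − 7.3)/(20 − 4) = 0.8, so P = 4.1 + 0.8Q.
Competitive equilibrium: 24.5 − 0.75Q = 4.1 + 0.8Q → Q* = 13.1613, P* = 14.629.
Marginal revenue: MR = 24.5 − 1.5Q. Set MR = MC: 24.5 − 1.5Q = 4.1 + 0.8Q → Q_m = 8.8696.
Price P_m = 24.5 − 0.75·8.8696 = 17.8478; MC(Q_m) = 4.1 + 0.8·8.8696 = 11.1957.
Competitive Q* = 13.1613, so ΔQ = 4.2917; wedge = 17.8478 − 11.1957 = 6.6521.
Deadweight loss = ½ × 4.2917 × 6.6521 = $14.27 thousand.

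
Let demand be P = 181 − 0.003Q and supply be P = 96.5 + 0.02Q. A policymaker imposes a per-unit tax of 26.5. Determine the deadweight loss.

15266.30

Competitive equilibrium: 181 − 0.003Q = 96.5 + 0.02Q → Q* = 3673.913, P* = 169.9783.
With the tax, the buyer price exceeds the seller price by 26.5: (181 − 0.003Q) − (96.5 + 0.02Q) = 26.5 → Q' = 2521.7391.
ΔQ = 3673.913 − 2521.7391 = 1152.1739; the wedge equals the tax, 26.5.
Deadweight loss = ½ × 1152.1739 × 26.5 = 15266.30.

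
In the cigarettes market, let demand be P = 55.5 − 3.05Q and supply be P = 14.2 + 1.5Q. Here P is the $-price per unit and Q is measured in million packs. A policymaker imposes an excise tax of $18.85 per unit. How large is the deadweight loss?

Competitive equilibrium: 55.5 − 3.05Q = 14.2 + 1.5Q → Q* = 9.0769, P* = 27.8154.
With the tax, the buyer price exceeds the seller price by 18.85: (55.5 − 3.05Q) − (14.2 + 1.5Q) = 18.85 → Q' = 4.9341.
ΔQ = 9.0769 − 4.9341 = 4.1428; the wedge equals the tax, 18.85.
Deadweight loss = ½ × 4.1428 × 18.85 = $39.05 million.

$39.05 million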